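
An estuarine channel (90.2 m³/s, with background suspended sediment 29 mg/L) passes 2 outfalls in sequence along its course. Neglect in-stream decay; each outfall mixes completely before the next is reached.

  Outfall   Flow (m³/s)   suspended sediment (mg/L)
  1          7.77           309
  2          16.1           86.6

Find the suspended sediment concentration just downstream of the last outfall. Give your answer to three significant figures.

56.2 mg/L

Below outfall 1: Q → 97.97 m³/s, C = (90.20·29.00 + 7.770·309.0)/97.97 = 51.21 mg/L.
Below outfall 2: Q → 114.1 m³/s, C = (97.97·51.21 + 16.10·86.60)/114.1 = 56.20 mg/L.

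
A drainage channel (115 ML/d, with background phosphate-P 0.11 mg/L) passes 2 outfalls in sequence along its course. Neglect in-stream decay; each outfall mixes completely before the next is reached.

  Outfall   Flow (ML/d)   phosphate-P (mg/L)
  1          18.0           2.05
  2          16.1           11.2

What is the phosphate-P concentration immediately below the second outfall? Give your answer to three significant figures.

1.54 mg/L

Outfall 1: combined Q = 133.0 ML/d; C = (115.0·0.1100 + 18.00·2.050)/133.0 = 0.3726 mg/L.
Outfall 2: combined Q = 149.1 ML/d; C = (133.0·0.3726 + 16.10·11.20)/149.1 = 1.542 mg/L.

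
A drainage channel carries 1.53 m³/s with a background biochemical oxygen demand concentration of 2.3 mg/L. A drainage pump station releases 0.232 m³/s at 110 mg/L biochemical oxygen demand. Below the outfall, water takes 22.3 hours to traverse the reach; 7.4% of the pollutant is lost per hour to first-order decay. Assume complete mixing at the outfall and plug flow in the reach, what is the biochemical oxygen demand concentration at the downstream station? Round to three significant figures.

After mixing, C = (1.530·2.300 + 0.2320·110.0) / 1.762 = 29.04/1.762 = 16.48 mg/L.
7.4%/h lost → k = −ln(1 − 0.074) = 0.07688 h⁻¹.
After decay, C = 16.48 × e^(−kt) = 16.48 × 0.1801 = 2.968 mg/L.

2.97 mg/L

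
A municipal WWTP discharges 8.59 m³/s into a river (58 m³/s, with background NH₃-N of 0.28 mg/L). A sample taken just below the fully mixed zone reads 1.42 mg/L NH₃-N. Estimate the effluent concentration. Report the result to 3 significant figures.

9.12 mg/L

Mass balance: 58.00·0.2800 + 8.590·Cₑ = 66.59·1.420
→ Cₑ = (66.59·1.420 − 58.00·0.2800) / 8.590 = 9.117 mg/L.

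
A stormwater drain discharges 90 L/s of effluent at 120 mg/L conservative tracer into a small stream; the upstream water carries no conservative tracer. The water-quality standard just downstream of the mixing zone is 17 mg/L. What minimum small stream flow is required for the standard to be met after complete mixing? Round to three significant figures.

545 L/s

Set C_mix = 17: (Q·0 + 90.00·120.0) / (Q + 90.00) = 17
→ Q = 90.00·(120.0 − 17)/(17 − 0) = 545.3 L/s.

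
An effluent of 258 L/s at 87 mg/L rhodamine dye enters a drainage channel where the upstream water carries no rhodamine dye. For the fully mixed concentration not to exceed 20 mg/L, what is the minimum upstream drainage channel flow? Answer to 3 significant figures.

Set C_mix = 20: (Q·0 + 258.0·87.00) / (Q + 258.0) = 20
→ Q = 258.0·(87.00 − 20)/(20 − 0) = 864.3 L/s.

864 L/s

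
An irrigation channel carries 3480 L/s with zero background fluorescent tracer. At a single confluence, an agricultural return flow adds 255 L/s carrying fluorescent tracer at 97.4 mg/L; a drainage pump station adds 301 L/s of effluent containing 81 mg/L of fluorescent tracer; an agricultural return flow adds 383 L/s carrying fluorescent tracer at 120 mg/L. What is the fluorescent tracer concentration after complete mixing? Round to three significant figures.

After mixing, C = (3480·0 + 255.0·97.40 + 301.0·81.00 + 383.0·120.0) / 4419 = 95180/4419 = 21.54 mg/L.

21.5 mg/L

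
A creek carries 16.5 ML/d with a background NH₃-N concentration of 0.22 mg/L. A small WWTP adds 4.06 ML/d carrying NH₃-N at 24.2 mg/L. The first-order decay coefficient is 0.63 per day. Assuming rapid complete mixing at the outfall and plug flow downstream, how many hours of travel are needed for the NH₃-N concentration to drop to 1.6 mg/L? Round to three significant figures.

43.1 h

Mass balance: C = (16.50·0.2200 + 4.060·24.20) / 20.56 = 101.9/20.56 = 4.955 mg/L.
4.955·exp(−k·t) = 1.6 → t = ln(4.955/1.6)/k = 155000 s = 43.07 h.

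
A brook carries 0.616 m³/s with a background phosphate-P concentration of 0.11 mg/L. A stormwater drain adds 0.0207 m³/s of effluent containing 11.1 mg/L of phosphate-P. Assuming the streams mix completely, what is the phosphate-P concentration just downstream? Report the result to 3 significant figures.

0.467 mg/L

Flow-weighted average: C = (0.6160·0.1100 + 0.02070·11.10) / 0.6367 = 0.2975/0.6367 = 0.4673 mg/L.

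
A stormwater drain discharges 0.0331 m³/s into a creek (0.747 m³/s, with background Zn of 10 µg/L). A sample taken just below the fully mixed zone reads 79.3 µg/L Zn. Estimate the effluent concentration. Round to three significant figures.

1640 µg/L

Mass balance: 0.7470·10.00 + 0.03310·Cₑ = 0.7801·79.30
→ Cₑ = (0.7801·79.30 − 0.7470·10.00) / 0.03310 = 1643 µg/L.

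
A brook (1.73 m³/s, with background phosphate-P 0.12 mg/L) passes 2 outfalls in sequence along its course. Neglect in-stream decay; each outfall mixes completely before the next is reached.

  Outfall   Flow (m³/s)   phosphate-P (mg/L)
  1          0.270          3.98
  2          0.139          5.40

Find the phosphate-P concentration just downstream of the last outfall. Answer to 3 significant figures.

After outfall 1: Q = 1.730 + 0.2700 = 2.000 m³/s; C = (1.730·0.1200 + 0.2700·3.980)/2.000 = 0.6411 mg/L.
After outfall 2: Q = 2.000 + 0.1390 = 2.139 m³/s; C = (2.000·0.6411 + 0.1390·5.400)/2.139 = 0.9504 mg/L.

0.950 mg/L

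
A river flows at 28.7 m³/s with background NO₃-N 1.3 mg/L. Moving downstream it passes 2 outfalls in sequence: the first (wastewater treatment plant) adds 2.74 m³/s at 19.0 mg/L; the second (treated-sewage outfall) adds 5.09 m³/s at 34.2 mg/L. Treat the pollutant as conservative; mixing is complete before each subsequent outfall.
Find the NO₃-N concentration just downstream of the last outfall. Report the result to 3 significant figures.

Outfall 1: combined Q = 31.44 m³/s; C = (28.70·1.300 + 2.740·19.00)/31.44 = 2.843 mg/L.
Outfall 2: combined Q = 36.53 m³/s; C = (31.44·2.843 + 5.090·34.20)/36.53 = 7.212 mg/L.

7.21 mg/L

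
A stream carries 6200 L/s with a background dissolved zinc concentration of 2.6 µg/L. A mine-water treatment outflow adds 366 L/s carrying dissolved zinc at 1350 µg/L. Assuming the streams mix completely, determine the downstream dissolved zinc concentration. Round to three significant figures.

77.7 µg/L

Mixed concentration C = ΣQC/ΣQ = (6200·2.600 + 366.0·1350) / 6566 = 510200/6566 = 77.71 µg/L.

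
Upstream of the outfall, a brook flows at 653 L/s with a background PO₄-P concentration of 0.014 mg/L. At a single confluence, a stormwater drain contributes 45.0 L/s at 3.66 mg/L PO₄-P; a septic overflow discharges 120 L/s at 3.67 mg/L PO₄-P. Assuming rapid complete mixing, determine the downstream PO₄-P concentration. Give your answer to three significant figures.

0.751 mg/L

Conservation of mass: C = (653.0·0.01400 + 45.00·3.660 + 120.0·3.670) / 818.0 = 614.2/818.0 = 0.7509 mg/L.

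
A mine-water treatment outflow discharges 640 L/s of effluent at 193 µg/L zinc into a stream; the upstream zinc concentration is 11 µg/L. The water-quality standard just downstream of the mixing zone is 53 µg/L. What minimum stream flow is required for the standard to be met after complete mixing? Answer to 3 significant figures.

Set C_mix = 53: (Q·11.00 + 640.0·193.0) / (Q + 640.0) = 53
→ Q = 640.0·(193.0 − 53)/(53 − 11.00) = 2133 L/s.

2130 L/s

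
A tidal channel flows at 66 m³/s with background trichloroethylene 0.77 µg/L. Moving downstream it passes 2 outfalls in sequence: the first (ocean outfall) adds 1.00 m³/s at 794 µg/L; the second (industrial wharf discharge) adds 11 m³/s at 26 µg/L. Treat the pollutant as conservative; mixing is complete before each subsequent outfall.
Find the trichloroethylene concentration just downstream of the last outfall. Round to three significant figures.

Outfall 1: combined Q = 67.00 m³/s; C = (66.00·0.7700 + 1.000·794.0)/67.00 = 12.61 µg/L.
Outfall 2: combined Q = 78.00 m³/s; C = (67.00·12.61 + 11.00·26.00)/78.00 = 14.50 µg/L.

14.5 µg/L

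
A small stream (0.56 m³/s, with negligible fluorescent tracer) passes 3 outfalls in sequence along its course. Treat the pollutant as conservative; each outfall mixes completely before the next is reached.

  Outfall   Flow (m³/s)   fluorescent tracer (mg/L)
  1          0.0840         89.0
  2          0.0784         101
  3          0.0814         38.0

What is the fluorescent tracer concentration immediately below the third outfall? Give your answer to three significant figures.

23.0 mg/L

After outfall 1: Q = 0.5600 + 0.08400 = 0.6440 m³/s; C = (0.5600·0 + 0.08400·89.00)/0.6440 = 11.61 mg/L.
After outfall 2: Q = 0.6440 + 0.07840 = 0.7224 m³/s; C = (0.6440·11.61 + 0.07840·101.0)/0.7224 = 21.31 mg/L.
After outfall 3: Q = 0.7224 + 0.08140 = 0.8038 m³/s; C = (0.7224·21.31 + 0.08140·38.00)/0.8038 = 23.00 mg/L.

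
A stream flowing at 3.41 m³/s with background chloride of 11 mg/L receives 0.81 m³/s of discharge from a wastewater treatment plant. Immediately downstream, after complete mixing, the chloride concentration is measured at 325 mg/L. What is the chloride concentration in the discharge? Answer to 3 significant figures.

1650 mg/L

Mass balance: 3.410·11.00 + 0.8100·Cₑ = 4.220·325.0
→ Cₑ = (4.220·325.0 − 3.410·11.00) / 0.8100 = 1647 mg/L.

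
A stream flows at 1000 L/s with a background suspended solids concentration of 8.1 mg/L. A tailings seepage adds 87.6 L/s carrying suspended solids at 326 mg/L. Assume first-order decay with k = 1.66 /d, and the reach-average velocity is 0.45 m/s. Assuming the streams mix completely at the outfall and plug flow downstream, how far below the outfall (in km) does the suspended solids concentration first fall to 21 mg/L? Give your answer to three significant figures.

Mass balance: C = (1000·8.100 + 87.60·326.0) / 1088 = 36660/1088 = 33.71 mg/L.
Set 33.71·exp(−k·t) = 21 → t = ln(33.71/21)/k = 24630 s = 6.840 h.
Distance = v·t = 0.45·24630 = 11080 m = 11.08 km.

11.1 km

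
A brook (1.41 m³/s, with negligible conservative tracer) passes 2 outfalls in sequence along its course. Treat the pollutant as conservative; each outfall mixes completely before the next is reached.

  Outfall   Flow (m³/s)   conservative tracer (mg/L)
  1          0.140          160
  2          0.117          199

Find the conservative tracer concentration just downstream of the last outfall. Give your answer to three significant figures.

Below outfall 1: Q → 1.550 m³/s, C = (1.410·0 + 0.1400·160.0)/1.550 = 14.45 mg/L.
Below outfall 2: Q → 1.667 m³/s, C = (1.550·14.45 + 0.1170·199.0)/1.667 = 27.40 mg/L.

27.4 mg/L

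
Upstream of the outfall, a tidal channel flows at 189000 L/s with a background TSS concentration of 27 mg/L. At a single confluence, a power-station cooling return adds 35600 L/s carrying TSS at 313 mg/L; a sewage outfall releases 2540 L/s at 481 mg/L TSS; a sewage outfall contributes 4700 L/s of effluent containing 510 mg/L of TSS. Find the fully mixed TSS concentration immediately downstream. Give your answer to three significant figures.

85.7 mg/L

After mixing, C = (189000·27.00 + 35600·313.0 + 2540·481.0 + 4700·510.0) / 231800 = 19860000/231800 = 85.68 mg/L.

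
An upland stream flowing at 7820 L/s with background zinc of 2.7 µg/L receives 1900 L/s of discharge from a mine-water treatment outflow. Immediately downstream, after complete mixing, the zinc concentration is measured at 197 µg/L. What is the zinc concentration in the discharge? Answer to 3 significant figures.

Mass balance: 7820·2.700 + 1900·Cₑ = 9720·197.0
→ Cₑ = (9720·197.0 − 7820·2.700) / 1900 = 996.7 µg/L.

997 µg/L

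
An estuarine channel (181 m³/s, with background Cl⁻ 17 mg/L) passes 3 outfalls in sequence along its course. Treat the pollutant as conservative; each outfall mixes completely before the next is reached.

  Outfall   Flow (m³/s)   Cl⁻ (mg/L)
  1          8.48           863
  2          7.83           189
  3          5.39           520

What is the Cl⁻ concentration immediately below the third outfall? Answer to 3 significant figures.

Outfall 1: combined Q = 189.5 m³/s; C = (181.0·17.00 + 8.480·863.0)/189.5 = 54.86 mg/L.
Outfall 2: combined Q = 197.3 m³/s; C = (189.5·54.86 + 7.830·189.0)/197.3 = 60.19 mg/L.
Outfall 3: combined Q = 202.7 m³/s; C = (197.3·60.19 + 5.390·520.0)/202.7 = 72.41 mg/L.

72.4 mg/L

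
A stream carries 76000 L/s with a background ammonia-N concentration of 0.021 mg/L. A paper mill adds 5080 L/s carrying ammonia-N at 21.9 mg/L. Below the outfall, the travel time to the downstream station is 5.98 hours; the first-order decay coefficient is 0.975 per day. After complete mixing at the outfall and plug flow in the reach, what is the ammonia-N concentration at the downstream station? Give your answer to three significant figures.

1.09 mg/L

After mixing, C = (76000·0.02100 + 5080·21.90) / 81080 = 112800/81080 = 1.392 mg/L.
After decay, C = 1.392 × e^(−kt) = 1.392 × 0.7843 = 1.092 mg/L.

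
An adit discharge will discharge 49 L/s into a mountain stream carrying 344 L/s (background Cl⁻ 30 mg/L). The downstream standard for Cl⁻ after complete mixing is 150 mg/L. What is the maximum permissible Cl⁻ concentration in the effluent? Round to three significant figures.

992 mg/L

At the limit, (Qr·Cr + Qe·Cₑ)/(Qr + Qe) = 150:
Cₑ = (393.0·150 − 344.0·30.00) / 49.00 = 992.4 mg/L.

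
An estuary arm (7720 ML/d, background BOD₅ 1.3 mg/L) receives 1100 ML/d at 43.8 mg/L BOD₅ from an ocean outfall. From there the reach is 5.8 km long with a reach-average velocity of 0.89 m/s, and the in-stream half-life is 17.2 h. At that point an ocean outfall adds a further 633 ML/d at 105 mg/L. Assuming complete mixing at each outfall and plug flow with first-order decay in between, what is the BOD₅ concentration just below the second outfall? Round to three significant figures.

Mass balance: C = (7720·1.300 + 1100·43.80) / 8820 = 58220/8820 = 6.600 mg/L; combined flow 8820 ML/d.
Travel time t = 5.8·1000 / 0.89 = 6517 s = 1.810 h.
Half-life 17.2 h → k = ln 2 / 17.2 = 0.04030 h⁻¹ = 0.9672 d⁻¹.
First-order decay: C = 6.600·exp(−k·t) = 6.600·0.9296 = 6.136 mg/L.
At the second outfall, C = (8820·6.136 + 633.0·105.0) / (8820 + 633.0) = 12.76 mg/L.

12.8 mg/L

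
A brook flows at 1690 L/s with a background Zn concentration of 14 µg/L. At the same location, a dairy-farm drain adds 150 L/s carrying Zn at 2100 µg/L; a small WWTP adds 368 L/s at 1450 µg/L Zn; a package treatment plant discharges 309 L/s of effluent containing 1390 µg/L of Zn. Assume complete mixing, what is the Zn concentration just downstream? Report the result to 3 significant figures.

After mixing, C = (1690·14.00 + 150.0·2100 + 368.0·1450 + 309.0·1390) / 2517 = 1302000/2517 = 517.2 µg/L.

517 µg/L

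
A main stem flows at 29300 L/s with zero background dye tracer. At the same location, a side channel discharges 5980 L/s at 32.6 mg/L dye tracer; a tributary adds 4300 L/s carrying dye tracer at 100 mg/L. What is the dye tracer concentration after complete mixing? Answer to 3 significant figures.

15.8 mg/L

Conservation of mass: C = (29300·0 + 5980·32.60 + 4300·100.0) / 39580 = 624900/39580 = 15.79 mg/L.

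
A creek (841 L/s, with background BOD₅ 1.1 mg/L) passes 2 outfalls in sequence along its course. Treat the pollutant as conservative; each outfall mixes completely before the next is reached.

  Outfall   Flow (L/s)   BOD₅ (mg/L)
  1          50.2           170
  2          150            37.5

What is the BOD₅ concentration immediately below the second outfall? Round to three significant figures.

Outfall 1: combined Q = 891.2 L/s; C = (841.0·1.100 + 50.20·170.0)/891.2 = 10.61 mg/L.
Outfall 2: combined Q = 1041 L/s; C = (891.2·10.61 + 150.0·37.50)/1041 = 14.49 mg/L.

14.5 mg/L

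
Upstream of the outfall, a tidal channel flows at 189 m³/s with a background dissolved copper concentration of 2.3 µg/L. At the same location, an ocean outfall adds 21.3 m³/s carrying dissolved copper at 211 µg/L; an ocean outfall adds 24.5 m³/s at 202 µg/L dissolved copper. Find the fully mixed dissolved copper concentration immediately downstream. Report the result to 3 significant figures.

42.1 µg/L

Mixed concentration C = ΣQC/ΣQ = (189.0·2.300 + 21.30·211.0 + 24.50·202.0) / 234.8 = 9878/234.8 = 42.07 µg/L.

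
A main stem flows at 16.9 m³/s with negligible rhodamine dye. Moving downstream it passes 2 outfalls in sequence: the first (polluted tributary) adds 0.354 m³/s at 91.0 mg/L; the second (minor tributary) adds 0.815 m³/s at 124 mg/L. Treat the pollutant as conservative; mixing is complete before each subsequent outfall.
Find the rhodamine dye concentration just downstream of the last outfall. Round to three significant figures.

7.38 mg/L

After outfall 1: Q = 16.90 + 0.3540 = 17.25 m³/s; C = (16.90·0 + 0.3540·91.00)/17.25 = 1.867 mg/L.
After outfall 2: Q = 17.25 + 0.8150 = 18.07 m³/s; C = (17.25·1.867 + 0.8150·124.0)/18.07 = 7.376 mg/L.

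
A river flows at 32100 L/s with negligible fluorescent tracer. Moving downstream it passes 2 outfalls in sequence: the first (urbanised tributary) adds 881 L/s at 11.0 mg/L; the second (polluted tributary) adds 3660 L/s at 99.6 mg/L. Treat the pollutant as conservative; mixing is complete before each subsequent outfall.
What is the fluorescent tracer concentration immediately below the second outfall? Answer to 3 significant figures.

Outfall 1: combined Q = 32980 L/s; C = (32100·0 + 881.0·11.00)/32980 = 0.2938 mg/L.
Outfall 2: combined Q = 36640 L/s; C = (32980·0.2938 + 3660·99.60)/36640 = 10.21 mg/L.

10.2 mg/L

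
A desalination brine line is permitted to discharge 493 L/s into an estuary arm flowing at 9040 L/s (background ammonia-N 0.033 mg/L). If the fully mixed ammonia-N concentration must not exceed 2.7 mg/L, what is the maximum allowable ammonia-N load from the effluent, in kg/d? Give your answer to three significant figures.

Mass balance at the limit: 9040·0.03300 + 493.0·Cₑ = 9533·2.7 → Cₑ = 51.60 mg/L.
493.0 L/s = 0.4930 m³/s. Load = 0.4930 m³/s × 51.60 g/m³ × 86 400 s/d = 2198 kg/d.

2200 kg/d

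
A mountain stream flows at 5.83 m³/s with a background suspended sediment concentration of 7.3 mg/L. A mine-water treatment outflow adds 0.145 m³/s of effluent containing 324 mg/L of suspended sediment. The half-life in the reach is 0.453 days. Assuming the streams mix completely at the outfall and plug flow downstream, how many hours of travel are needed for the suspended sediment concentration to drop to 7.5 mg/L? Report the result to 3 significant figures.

After mixing, C = (5.830·7.300 + 0.1450·324.0) / 5.975 = 89.54/5.975 = 14.99 mg/L.
Half-life 0.453 d → k = ln 2 / 0.453 = 1.530 d⁻¹.
14.99·exp(−k·t) = 7.5 → t = ln(14.99/7.5)/k = 39080 s = 10.86 h.

10.9 h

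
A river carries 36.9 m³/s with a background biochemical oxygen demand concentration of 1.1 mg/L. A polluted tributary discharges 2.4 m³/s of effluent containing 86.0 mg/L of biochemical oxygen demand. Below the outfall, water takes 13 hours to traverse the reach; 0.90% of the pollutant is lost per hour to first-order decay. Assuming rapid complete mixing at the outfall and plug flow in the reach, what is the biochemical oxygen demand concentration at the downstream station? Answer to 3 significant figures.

Conservation of mass: C = (36.90·1.100 + 2.400·86.00) / 39.30 = 247.0/39.30 = 6.285 mg/L.
0.90%/h lost → k = −ln(1 − 0.009) = 0.009041 h⁻¹.
After decay, C = 6.285 × e^(−kt) = 6.285 × 0.8891 = 5.588 mg/L.

5.59 mg/L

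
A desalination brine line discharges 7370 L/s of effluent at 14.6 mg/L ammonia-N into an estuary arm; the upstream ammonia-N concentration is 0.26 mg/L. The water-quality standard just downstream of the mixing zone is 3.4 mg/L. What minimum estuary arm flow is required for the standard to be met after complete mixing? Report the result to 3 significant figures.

26300 L/s

Set C_mix = 3.4: (Q·0.2600 + 7370·14.60) / (Q + 7370) = 3.4
→ Q = 7370·(14.60 − 3.4)/(3.4 − 0.2600) = 26290 L/s.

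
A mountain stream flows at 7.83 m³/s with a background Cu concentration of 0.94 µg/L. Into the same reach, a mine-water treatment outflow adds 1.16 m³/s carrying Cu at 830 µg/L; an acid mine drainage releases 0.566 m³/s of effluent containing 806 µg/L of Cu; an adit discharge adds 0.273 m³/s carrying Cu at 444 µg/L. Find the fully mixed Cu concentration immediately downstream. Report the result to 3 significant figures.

157 µg/L

Conservation of mass: C = (7.830·0.9400 + 1.160·830.0 + 0.5660·806.0 + 0.2730·444.0) / 9.829 = 1548/9.829 = 157.4 µg/L.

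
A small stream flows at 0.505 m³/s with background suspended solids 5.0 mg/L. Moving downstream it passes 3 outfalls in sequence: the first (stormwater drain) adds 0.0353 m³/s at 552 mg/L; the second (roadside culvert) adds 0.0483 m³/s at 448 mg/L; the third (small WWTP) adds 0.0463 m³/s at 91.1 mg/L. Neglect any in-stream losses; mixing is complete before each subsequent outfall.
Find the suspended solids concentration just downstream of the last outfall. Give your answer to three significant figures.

75.4 mg/L

Below outfall 1: Q → 0.5403 m³/s, C = (0.5050·5.000 + 0.03530·552.0)/0.5403 = 40.74 mg/L.
Below outfall 2: Q → 0.5886 m³/s, C = (0.5403·40.74 + 0.04830·448.0)/0.5886 = 74.16 mg/L.
Below outfall 3: Q → 0.6349 m³/s, C = (0.5886·74.16 + 0.04630·91.10)/0.6349 = 75.39 mg/L.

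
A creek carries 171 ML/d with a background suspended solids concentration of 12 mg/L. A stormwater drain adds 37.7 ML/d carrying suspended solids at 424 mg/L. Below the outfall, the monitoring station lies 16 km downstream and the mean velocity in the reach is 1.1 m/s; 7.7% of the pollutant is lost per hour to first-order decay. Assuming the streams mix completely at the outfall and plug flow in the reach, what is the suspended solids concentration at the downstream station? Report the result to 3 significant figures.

Flow-weighted average: C = (171.0·12.00 + 37.70·424.0) / 208.7 = 18040/208.7 = 86.42 mg/L.
Travel time t = 16·1000 / 1.1 = 14550 s = 4.040 h.
7.7%/h lost → k = −ln(1 − 0.077) = 0.08013 h⁻¹.
Decay over the reach: 86.42·exp(−kt) = 86.42·0.7234 = 62.52 mg/L.

62.5 mg/L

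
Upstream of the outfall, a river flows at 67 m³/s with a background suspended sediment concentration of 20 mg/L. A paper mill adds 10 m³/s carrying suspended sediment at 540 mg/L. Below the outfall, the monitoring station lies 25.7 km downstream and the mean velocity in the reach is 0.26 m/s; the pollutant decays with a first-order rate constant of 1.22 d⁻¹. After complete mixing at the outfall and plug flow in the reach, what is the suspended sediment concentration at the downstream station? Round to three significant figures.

21.7 mg/L

After mixing, C = (67.00·20.00 + 10.00·540.0) / 77.00 = 6740/77.00 = 87.53 mg/L.
Travel time t = 25.7·1000 / 0.26 = 98850 s = 27.46 h.
First-order decay: C = 87.53·exp(−k·t) = 87.53·0.2476 = 21.68 mg/L.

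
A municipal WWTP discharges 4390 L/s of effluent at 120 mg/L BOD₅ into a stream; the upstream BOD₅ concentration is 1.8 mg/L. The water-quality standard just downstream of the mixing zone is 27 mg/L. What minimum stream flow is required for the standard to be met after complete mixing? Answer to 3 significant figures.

16200 L/s

Set C_mix = 27: (Q·1.800 + 4390·120.0) / (Q + 4390) = 27
→ Q = 4390·(120.0 − 27)/(27 − 1.800) = 16200 L/s.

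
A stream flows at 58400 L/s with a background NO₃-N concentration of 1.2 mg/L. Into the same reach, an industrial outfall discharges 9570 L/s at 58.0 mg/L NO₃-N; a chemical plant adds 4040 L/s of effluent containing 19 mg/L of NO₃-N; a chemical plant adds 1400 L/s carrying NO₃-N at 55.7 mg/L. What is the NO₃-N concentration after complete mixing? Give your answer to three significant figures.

10.6 mg/L

After mixing, C = (58400·1.200 + 9570·58.00 + 4040·19.00 + 1400·55.70) / 73410 = 779900/73410 = 10.62 mg/L.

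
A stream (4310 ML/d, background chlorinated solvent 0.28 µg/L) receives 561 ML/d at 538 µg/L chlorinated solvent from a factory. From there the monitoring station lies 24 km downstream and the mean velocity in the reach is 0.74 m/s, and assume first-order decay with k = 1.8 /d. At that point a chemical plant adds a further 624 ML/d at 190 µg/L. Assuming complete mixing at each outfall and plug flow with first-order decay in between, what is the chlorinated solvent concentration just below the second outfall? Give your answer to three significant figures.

Mixed concentration C = ΣQC/ΣQ = (4310·0.2800 + 561.0·538.0) / 4871 = 303000/4871 = 62.21 µg/L; combined flow 4871 ML/d.
Travel time t = 24·1000 / 0.74 = 32430 s = 9.009 h.
After decay, C = 62.21 × e^(−kt) = 62.21 × 0.5088 = 31.65 µg/L.
Second outfall: C = (4871·31.65 + 624.0·190.0)/5495 = 49.63 µg/L.

49.6 µg/L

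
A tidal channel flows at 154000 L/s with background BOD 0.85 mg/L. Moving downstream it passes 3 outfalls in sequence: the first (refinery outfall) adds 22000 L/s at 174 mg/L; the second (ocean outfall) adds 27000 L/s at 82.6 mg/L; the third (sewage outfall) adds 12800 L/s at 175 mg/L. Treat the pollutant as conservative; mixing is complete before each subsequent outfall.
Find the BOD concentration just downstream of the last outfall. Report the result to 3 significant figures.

39.1 mg/L

Outfall 1: combined Q = 176000 L/s; C = (154000·0.8500 + 22000·174.0)/176000 = 22.49 mg/L.
Outfall 2: combined Q = 203000 L/s; C = (176000·22.49 + 27000·82.60)/203000 = 30.49 mg/L.
Outfall 3: combined Q = 215800 L/s; C = (203000·30.49 + 12800·175.0)/215800 = 39.06 mg/L.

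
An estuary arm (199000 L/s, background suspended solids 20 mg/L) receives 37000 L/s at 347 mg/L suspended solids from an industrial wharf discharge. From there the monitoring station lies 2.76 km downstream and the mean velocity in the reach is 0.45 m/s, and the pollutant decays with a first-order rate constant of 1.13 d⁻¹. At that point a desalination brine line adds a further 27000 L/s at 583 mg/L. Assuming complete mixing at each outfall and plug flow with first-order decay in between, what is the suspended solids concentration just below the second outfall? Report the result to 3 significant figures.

Flow-weighted average: C = (199000·20.00 + 37000·347.0) / 236000 = 16820000/236000 = 71.27 mg/L; combined flow 236000 L/s.
Travel time t = 2.76·1000 / 0.45 = 6133 s = 1.704 h.
First-order decay: C = 71.27·exp(−k·t) = 71.27·0.9229 = 65.77 mg/L.
Second outfall: C = (236000·65.77 + 27000·583.0)/263000 = 118.9 mg/L.

119 mg/L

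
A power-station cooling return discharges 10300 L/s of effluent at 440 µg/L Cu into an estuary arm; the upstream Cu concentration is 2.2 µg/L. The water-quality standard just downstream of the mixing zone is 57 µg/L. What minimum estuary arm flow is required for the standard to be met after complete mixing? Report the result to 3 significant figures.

Set C_mix = 57: (Q·2.200 + 10300·440.0) / (Q + 10300) = 57
→ Q = 10300·(440.0 − 57)/(57 − 2.200) = 71990 L/s.

72000 L/s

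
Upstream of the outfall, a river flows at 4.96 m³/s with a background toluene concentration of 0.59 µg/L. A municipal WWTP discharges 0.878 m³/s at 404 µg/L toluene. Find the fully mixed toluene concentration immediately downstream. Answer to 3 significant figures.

61.3 µg/L

Mixed concentration C = ΣQC/ΣQ = (4.960·0.5900 + 0.8780·404.0) / 5.838 = 357.6/5.838 = 61.26 µg/L.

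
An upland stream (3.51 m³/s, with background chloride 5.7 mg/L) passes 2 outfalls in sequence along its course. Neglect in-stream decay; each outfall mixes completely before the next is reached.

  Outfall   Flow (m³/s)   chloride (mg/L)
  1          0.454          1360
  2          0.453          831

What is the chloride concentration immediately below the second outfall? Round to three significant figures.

Below outfall 1: Q → 3.964 m³/s, C = (3.510·5.700 + 0.4540·1360)/3.964 = 160.8 mg/L.
Below outfall 2: Q → 4.417 m³/s, C = (3.964·160.8 + 0.4530·831.0)/4.417 = 229.5 mg/L.

230 mg/L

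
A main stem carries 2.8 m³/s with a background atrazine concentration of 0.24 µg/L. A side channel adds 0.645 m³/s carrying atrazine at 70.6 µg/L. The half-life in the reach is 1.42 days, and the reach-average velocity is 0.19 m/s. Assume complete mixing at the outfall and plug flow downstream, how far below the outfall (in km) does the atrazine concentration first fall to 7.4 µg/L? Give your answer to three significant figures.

Mass balance: C = (2.800·0.2400 + 0.6450·70.60) / 3.445 = 46.21/3.445 = 13.41 µg/L.
Half-life 1.42 d → k = ln 2 / 1.42 = 0.4881 d⁻¹.
Set 13.41·exp(−k·t) = 7.4 → t = ln(13.41/7.4)/k = 105300 s = 29.24 h.
Distance = v·t = 0.19·105300 = 20000 m = 20.00 km.

20.0 km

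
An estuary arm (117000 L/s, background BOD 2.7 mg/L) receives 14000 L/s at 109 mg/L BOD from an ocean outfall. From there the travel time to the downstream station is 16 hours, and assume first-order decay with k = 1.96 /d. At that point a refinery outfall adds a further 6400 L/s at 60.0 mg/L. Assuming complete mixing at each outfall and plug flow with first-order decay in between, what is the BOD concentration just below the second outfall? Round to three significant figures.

After mixing, C = (117000·2.700 + 14000·109.0) / 131000 = 1842000/131000 = 14.06 mg/L; combined flow 131000 L/s.
After decay, C = 14.06 × e^(−kt) = 14.06 × 0.2707 = 3.806 mg/L.
Second outfall: C = (131000·3.806 + 6400·60.00)/137400 = 6.424 mg/L.

6.42 mg/L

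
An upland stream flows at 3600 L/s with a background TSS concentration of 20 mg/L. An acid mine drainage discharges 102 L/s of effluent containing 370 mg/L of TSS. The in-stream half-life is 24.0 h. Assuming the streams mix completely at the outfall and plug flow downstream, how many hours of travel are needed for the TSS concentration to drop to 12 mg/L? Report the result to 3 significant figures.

31.3 h

After mixing, C = (3600·20.00 + 102.0·370.0) / 3702 = 109700/3702 = 29.64 mg/L.
Half-life 24.0 h → k = ln 2 / 24.0 = 0.02888 h⁻¹ = 0.6931 d⁻¹.
29.64·exp(−k·t) = 12 → t = ln(29.64/12)/k = 112700 s = 31.31 h.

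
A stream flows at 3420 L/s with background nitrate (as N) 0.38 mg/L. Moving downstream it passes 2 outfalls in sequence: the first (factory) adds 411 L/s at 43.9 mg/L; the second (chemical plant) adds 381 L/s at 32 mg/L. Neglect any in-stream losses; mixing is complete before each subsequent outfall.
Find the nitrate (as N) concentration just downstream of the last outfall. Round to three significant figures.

After outfall 1: Q = 3420 + 411.0 = 3831 L/s; C = (3420·0.3800 + 411.0·43.90)/3831 = 5.049 mg/L.
After outfall 2: Q = 3831 + 381.0 = 4212 L/s; C = (3831·5.049 + 381.0·32.00)/4212 = 7.487 mg/L.

7.49 mg/L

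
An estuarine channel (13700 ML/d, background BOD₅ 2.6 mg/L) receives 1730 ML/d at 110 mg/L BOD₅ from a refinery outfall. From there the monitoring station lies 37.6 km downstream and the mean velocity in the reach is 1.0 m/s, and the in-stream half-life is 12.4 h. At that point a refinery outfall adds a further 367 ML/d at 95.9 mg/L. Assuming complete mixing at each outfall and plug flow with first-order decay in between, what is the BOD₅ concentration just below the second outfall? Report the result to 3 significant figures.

10.2 mg/L

Flow-weighted average: C = (13700·2.600 + 1730·110.0) / 15430 = 225900/15430 = 14.64 mg/L; combined flow 15430 ML/d.
Travel time t = 37.6·1000 / 1.0 = 37600 s = 10.44 h.
Half-life 12.4 h → k = ln 2 / 12.4 = 0.05590 h⁻¹ = 1.342 d⁻¹.
After decay, C = 14.64 × e^(−kt) = 14.64 × 0.5578 = 8.166 mg/L.
Second outfall: C = (15430·8.166 + 367.0·95.90)/15800 = 10.20 mg/L.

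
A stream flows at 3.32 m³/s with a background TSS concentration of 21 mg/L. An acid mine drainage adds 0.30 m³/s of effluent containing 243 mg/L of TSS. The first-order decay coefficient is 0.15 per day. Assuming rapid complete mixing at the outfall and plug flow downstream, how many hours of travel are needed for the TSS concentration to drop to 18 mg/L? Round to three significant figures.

Mass balance: C = (3.320·21.00 + 0.3000·243.0) / 3.620 = 142.6/3.620 = 39.40 mg/L.
39.40·exp(−k·t) = 18 → t = ln(39.40/18)/k = 451200 s = 125.3 h.

125 h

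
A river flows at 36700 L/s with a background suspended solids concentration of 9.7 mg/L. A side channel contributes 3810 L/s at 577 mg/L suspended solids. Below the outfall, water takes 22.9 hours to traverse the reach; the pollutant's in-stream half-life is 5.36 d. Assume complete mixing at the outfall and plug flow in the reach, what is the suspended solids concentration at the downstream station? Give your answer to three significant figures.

55.7 mg/L

Mixed concentration C = ΣQC/ΣQ = (36700·9.700 + 3810·577.0) / 40510 = 2554000/40510 = 63.06 mg/L.
Half-life 5.36 d → k = ln 2 / 5.36 = 0.1293 d⁻¹.
After decay, C = 63.06 × e^(−kt) = 63.06 × 0.8839 = 55.74 mg/L.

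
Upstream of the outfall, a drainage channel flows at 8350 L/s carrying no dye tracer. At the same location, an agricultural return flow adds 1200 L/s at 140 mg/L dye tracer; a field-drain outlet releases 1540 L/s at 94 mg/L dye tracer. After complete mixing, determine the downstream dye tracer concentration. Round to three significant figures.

28.2 mg/L

Conservation of mass: C = (8350·0 + 1200·140.0 + 1540·94.00) / 11090 = 312800/11090 = 28.20 mg/L.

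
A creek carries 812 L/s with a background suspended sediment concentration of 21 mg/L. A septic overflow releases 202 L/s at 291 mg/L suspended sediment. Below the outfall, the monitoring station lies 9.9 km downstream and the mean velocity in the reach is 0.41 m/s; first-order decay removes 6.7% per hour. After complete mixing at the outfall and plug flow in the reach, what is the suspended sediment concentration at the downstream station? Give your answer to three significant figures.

Conservation of mass: C = (812.0·21.00 + 202.0·291.0) / 1014 = 75830/1014 = 74.79 mg/L.
Travel time t = 9.9·1000 / 0.41 = 24150 s = 6.707 h.
6.7%/h lost → k = −ln(1 − 0.067) = 0.06935 h⁻¹.
First-order decay: C = 74.79·exp(−k·t) = 74.79·0.6280 = 46.97 mg/L.

47.0 mg/L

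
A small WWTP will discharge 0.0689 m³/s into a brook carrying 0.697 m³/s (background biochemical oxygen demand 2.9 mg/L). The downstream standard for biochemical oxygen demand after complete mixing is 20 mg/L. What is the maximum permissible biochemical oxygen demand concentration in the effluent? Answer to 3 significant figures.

At the limit, (Qr·Cr + Qe·Cₑ)/(Qr + Qe) = 20:
Cₑ = (0.7659·20 − 0.6970·2.900) / 0.06890 = 193.0 mg/L.

193 mg/L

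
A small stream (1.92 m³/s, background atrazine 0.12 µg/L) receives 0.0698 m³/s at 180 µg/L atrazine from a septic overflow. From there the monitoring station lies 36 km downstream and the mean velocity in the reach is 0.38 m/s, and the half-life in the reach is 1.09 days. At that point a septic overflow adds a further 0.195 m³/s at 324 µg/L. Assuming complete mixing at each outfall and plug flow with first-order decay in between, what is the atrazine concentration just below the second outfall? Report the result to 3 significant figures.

31.8 µg/L

Mixed concentration C = ΣQC/ΣQ = (1.920·0.1200 + 0.06980·180.0) / 1.990 = 12.79/1.990 = 6.430 µg/L; combined flow 1.990 m³/s.
Travel time t = 36·1000 / 0.38 = 94740 s = 26.32 h.
Half-life 1.09 d → k = ln 2 / 1.09 = 0.6359 d⁻¹.
After decay, C = 6.430 × e^(−kt) = 6.430 × 0.4979 = 3.202 µg/L.
At the second outfall, C = (1.990·3.202 + 0.1950·324.0) / (1.990 + 0.1950) = 31.83 µg/L.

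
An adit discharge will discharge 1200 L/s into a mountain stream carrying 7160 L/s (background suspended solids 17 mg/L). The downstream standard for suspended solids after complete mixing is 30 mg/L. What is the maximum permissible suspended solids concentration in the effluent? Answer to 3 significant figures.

108 mg/L

At the limit, (Qr·Cr + Qe·Cₑ)/(Qr + Qe) = 30:
Cₑ = (8360·30 − 7160·17.00) / 1200 = 107.6 mg/L.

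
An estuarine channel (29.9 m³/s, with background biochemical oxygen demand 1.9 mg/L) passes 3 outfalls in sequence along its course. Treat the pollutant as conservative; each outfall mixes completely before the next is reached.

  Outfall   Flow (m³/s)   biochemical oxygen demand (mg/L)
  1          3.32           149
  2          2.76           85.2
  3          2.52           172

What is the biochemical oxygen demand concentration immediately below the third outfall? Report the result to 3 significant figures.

Below outfall 1: Q → 33.22 m³/s, C = (29.90·1.900 + 3.320·149.0)/33.22 = 16.60 mg/L.
Below outfall 2: Q → 35.98 m³/s, C = (33.22·16.60 + 2.760·85.20)/35.98 = 21.86 mg/L.
Below outfall 3: Q → 38.50 m³/s, C = (35.98·21.86 + 2.520·172.0)/38.50 = 31.69 mg/L.

31.7 mg/L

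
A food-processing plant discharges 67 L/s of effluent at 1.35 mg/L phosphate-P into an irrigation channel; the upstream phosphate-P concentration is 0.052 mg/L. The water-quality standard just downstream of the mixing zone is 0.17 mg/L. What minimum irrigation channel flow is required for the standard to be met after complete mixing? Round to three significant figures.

670 L/s

Set C_mix = 0.17: (Q·0.05200 + 67.00·1.350) / (Q + 67.00) = 0.17
→ Q = 67.00·(1.350 − 0.17)/(0.17 − 0.05200) = 670.0 L/s.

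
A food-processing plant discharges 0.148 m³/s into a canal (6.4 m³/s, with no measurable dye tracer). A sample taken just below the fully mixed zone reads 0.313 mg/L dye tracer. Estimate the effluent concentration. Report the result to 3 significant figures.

13.8 mg/L

Mass balance: 6.400·0 + 0.1480·Cₑ = 6.548·0.3130
→ Cₑ = (6.548·0.3130 − 6.400·0) / 0.1480 = 13.85 mg/L.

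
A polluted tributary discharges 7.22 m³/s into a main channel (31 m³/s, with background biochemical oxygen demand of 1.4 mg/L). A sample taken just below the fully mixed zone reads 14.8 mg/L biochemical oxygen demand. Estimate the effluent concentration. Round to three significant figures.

Mass balance: 31.00·1.400 + 7.220·Cₑ = 38.22·14.80
→ Cₑ = (38.22·14.80 − 31.00·1.400) / 7.220 = 72.33 mg/L.

72.3 mg/L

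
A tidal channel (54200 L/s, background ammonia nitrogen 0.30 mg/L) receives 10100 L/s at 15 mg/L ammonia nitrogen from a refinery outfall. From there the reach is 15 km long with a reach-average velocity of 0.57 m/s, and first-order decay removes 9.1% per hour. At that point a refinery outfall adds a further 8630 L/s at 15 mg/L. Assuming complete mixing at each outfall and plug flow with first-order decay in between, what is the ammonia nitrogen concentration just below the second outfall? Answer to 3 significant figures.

Mass balance: C = (54200·0.3000 + 10100·15.00) / 64300 = 167800/64300 = 2.609 mg/L; combined flow 64300 L/s.
Travel time t = 15·1000 / 0.57 = 26320 s = 7.310 h.
9.1%/h lost → k = −ln(1 − 0.091) = 0.09541 h⁻¹.
Applying C = C₀e^(−kt): 2.609 × 0.4979 = 1.299 mg/L.
Second outfall: C = (64300·1.299 + 8630·15.00)/72930 = 2.920 mg/L.

2.92 mg/L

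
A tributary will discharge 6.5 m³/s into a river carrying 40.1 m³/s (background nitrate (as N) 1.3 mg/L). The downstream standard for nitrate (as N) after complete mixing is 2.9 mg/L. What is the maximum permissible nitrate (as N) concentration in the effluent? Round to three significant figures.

At the limit, (Qr·Cr + Qe·Cₑ)/(Qr + Qe) = 2.9:
Cₑ = (46.60·2.9 − 40.10·1.300) / 6.500 = 12.77 mg/L.

12.8 mg/L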